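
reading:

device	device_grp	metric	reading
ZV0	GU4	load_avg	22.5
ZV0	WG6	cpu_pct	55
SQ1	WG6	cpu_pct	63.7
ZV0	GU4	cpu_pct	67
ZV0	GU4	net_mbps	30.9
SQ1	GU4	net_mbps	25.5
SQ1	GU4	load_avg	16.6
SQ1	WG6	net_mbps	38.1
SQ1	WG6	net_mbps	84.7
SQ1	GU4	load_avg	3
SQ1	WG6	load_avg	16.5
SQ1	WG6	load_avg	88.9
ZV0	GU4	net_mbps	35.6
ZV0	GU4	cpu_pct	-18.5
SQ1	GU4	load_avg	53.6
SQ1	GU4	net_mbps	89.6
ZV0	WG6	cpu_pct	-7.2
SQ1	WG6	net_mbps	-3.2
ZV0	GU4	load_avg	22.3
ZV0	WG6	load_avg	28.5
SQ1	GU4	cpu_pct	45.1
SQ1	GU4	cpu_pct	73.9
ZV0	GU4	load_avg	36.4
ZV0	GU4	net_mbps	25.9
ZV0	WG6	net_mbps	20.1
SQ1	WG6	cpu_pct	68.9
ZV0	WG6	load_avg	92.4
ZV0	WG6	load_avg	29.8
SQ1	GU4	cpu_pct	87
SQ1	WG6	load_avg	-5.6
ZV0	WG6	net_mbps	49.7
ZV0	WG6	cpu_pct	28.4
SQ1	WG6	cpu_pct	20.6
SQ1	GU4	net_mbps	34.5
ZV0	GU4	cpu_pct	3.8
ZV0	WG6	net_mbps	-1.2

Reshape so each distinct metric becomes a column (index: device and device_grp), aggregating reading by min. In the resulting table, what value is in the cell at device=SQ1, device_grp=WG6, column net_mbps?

-3.2

Rows with device=SQ1, device_grp=WG6 and metric=net_mbps: reading values are 38.1, 84.7, -3.2.
min(38.1, 84.7, -3.2) = -3.2.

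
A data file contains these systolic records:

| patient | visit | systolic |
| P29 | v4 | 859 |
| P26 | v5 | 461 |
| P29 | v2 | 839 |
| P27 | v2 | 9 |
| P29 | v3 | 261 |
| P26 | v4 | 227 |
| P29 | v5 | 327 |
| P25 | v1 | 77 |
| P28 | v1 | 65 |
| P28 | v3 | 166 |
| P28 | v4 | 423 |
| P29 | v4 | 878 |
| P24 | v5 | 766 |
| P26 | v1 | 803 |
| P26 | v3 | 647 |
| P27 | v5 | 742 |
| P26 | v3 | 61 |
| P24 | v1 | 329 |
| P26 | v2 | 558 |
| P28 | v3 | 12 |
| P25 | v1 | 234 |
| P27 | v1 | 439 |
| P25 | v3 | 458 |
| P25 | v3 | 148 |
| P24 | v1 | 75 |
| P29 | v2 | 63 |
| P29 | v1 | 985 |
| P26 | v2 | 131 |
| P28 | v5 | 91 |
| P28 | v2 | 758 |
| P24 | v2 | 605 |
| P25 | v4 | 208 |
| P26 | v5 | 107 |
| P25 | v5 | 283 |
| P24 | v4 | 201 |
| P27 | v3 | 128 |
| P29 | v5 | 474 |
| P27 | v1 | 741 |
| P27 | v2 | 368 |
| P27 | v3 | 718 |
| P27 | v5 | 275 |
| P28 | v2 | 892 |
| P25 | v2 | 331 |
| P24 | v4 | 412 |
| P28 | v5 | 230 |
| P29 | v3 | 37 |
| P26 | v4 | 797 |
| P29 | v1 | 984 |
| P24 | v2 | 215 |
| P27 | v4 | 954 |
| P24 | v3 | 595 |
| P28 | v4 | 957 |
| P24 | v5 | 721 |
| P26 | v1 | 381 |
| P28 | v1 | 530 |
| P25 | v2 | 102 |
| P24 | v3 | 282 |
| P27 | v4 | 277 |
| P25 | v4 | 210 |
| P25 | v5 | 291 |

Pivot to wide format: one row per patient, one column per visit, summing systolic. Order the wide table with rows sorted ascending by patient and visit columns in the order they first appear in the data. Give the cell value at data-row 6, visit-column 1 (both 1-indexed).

1737

With rows sorted ascending by patient, row 6 is patient=P29. visit columns in first-appearance order: v4, v5, v2, v3, v1; column 1 is v4.
Long rows with patient=P29, visit=v4: 859 + 878 = 1737.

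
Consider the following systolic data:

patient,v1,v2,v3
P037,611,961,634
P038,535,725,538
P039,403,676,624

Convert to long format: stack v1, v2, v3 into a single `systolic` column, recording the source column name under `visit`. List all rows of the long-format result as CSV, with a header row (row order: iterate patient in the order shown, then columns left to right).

patient,visit,systolic
P037,v1,611
P037,v2,961
P037,v3,634
P038,v1,535
P038,v2,725
P038,v3,538
P039,v1,403
P039,v2,676
P039,v3,624

Each (patient, column) pair becomes one row: 3 × 3 = 9 rows.
For example, (P037, v1) → systolic=611.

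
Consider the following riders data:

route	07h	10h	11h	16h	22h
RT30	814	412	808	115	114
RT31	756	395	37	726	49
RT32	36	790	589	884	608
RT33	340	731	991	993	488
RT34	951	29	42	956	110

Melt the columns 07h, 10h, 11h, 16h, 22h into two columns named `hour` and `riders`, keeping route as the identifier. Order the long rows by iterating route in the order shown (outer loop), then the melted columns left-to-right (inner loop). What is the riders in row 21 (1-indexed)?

951

25 rows total (5 × 5). Row 21: index ⌊(21-1)/5⌋ = 4 into route → RT34; (21-1) mod 5 = 0 into the melted columns → 07h.
So row 21 is (RT34, 07h, 951); riders = 951.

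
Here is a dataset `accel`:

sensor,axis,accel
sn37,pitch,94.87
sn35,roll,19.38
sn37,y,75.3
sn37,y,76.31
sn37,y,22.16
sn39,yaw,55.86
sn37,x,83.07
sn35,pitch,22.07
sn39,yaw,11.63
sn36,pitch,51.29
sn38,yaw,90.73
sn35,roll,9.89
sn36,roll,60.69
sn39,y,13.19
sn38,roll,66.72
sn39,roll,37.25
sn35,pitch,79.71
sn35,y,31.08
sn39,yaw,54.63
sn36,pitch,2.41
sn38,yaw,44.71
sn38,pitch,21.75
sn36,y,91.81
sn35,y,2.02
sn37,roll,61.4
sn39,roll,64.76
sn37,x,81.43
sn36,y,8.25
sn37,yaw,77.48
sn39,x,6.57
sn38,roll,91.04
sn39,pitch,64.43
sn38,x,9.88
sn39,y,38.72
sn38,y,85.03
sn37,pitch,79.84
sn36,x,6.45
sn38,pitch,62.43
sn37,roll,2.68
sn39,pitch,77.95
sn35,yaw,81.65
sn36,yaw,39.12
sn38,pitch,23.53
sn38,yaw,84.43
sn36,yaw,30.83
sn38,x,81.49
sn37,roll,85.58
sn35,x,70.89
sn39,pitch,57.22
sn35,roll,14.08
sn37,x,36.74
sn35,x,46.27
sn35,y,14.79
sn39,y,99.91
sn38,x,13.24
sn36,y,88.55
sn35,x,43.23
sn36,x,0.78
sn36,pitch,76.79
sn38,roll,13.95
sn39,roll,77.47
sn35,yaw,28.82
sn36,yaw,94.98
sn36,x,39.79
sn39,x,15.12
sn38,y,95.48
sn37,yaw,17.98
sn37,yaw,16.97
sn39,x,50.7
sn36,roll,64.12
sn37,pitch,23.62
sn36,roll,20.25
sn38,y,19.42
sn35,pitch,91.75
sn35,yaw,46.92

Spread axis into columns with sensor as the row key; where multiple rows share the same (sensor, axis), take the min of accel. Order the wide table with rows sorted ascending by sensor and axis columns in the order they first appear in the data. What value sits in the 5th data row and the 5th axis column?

6.57

With rows sorted ascending by sensor, row 5 is sensor=sn39. axis columns in first-appearance order: pitch, roll, y, yaw, x; column 5 is x.
Long rows with sensor=sn39, axis=x: min(6.57, 15.12, 50.7) = 6.57.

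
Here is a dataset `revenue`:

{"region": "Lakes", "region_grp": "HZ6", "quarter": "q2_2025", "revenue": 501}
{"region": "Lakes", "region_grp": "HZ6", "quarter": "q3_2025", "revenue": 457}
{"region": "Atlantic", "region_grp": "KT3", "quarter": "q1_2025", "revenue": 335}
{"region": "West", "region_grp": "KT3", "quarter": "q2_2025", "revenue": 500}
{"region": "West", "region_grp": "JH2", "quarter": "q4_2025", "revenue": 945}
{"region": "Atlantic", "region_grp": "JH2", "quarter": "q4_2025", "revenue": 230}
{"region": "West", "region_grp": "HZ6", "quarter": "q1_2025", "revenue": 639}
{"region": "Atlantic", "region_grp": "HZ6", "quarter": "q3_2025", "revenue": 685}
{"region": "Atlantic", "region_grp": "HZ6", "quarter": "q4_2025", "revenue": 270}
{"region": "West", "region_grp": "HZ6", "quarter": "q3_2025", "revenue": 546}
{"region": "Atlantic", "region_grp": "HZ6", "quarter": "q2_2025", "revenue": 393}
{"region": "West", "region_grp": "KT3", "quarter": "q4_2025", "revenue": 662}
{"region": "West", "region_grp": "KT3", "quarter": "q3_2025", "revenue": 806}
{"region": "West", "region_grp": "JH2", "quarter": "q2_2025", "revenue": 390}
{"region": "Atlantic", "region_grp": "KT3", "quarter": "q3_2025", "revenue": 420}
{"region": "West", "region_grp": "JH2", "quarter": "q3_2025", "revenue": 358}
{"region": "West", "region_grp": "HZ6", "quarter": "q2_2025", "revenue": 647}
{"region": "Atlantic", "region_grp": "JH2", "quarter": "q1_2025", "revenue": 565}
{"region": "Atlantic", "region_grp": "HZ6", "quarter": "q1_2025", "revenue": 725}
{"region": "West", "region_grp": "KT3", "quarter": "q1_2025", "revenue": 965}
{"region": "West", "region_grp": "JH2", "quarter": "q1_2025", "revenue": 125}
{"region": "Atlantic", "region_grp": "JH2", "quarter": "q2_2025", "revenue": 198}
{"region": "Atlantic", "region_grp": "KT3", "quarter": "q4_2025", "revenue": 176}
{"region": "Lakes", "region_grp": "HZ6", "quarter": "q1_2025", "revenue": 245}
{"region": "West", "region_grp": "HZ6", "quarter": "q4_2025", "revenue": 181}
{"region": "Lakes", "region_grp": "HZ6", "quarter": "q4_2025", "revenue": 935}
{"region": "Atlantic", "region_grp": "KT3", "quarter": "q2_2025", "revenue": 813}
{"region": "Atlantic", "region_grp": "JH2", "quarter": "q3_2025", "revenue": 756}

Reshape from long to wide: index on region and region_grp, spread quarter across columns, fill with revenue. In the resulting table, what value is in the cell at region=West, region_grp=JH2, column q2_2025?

Wide layout: rows indexed by region and region_grp, columns are the 4 distinct quarter values (q2_2025, q3_2025, q1_2025, q4_2025).
Cell (region=West, region_grp=JH2, quarter=q2_2025) draws from the long row where region=West, region_grp=JH2 and quarter=q2_2025, which has revenue=390.

390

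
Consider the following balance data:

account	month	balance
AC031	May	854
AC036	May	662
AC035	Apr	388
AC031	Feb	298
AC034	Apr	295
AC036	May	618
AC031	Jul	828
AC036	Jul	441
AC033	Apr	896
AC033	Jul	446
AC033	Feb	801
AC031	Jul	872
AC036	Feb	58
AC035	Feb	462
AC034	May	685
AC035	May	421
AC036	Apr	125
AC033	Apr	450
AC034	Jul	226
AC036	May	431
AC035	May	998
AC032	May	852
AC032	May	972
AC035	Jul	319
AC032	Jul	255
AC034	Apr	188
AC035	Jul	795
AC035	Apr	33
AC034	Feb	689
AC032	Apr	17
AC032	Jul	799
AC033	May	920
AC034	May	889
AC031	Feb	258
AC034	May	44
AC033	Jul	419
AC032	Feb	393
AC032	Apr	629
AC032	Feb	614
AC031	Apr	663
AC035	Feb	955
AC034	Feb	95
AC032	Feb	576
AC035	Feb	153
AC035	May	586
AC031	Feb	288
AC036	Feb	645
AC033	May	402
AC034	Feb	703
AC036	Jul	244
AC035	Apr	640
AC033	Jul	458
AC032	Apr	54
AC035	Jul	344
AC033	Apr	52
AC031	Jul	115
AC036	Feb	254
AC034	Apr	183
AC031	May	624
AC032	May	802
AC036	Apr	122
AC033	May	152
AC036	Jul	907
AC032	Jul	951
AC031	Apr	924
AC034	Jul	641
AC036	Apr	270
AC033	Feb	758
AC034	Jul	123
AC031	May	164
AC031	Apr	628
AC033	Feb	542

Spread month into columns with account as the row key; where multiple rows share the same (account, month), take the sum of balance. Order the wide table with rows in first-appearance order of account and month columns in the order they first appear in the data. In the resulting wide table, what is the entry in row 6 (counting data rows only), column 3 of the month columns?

1583

With rows in first-appearance order of account, row 6 is account=AC032. month columns in first-appearance order: May, Apr, Feb, Jul; column 3 is Feb.
Long rows with account=AC032, month=Feb: 393 + 614 + 576 = 1583.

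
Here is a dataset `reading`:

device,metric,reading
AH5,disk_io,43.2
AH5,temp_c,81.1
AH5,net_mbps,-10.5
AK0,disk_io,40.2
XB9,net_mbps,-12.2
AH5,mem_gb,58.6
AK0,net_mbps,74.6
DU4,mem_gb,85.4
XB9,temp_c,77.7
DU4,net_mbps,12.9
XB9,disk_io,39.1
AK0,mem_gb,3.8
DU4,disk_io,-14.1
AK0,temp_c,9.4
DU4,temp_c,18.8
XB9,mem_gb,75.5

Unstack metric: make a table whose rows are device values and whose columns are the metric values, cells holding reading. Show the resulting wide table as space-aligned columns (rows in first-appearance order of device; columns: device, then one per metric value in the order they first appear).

device  disk_io  temp_c  net_mbps  mem_gb
AH5     43.2     81.1    -10.5     58.6  
AK0     40.2     9.4     74.6      3.8   
XB9     39.1     77.7    -12.2     75.5  
DU4     -14.1    18.8    12.9      85.4  

Columns: device plus the 4 distinct metric values (disk_io, temp_c, net_mbps, mem_gb).
For example, row AH5 column disk_io takes reading=43.2 from the long row (AH5, disk_io).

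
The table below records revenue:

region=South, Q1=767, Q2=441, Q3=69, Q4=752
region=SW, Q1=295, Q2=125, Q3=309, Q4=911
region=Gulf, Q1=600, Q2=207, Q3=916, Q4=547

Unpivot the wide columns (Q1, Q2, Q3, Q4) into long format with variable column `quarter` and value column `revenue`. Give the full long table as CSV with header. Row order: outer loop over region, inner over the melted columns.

Each (region, column) pair becomes one row: 3 × 4 = 12 rows.
For example, (South, Q1) → revenue=767.

region,quarter,revenue
South,Q1,767
South,Q2,441
South,Q3,69
South,Q4,752
SW,Q1,295
SW,Q2,125
SW,Q3,309
SW,Q4,911
Gulf,Q1,600
Gulf,Q2,207
Gulf,Q3,916
Gulf,Q4,547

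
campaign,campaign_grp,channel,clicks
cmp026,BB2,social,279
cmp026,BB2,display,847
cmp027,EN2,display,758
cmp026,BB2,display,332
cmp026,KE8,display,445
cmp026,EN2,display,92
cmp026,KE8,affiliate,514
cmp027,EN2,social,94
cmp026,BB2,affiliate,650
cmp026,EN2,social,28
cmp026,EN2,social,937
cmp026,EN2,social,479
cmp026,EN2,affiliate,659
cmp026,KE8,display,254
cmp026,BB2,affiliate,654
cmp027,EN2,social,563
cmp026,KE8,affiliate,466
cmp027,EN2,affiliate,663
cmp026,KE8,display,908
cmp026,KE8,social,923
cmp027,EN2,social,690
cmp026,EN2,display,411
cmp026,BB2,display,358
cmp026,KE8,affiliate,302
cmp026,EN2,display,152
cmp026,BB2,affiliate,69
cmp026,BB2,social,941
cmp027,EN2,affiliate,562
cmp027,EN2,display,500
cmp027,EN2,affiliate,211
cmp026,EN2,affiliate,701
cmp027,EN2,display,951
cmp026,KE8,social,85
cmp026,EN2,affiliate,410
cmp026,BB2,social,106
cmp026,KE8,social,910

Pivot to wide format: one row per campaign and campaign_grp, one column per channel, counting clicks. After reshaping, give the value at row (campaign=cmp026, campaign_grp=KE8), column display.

3

Rows with campaign=cmp026, campaign_grp=KE8 and channel=display: clicks values are 445, 254, 908.
3 rows match — count = 3.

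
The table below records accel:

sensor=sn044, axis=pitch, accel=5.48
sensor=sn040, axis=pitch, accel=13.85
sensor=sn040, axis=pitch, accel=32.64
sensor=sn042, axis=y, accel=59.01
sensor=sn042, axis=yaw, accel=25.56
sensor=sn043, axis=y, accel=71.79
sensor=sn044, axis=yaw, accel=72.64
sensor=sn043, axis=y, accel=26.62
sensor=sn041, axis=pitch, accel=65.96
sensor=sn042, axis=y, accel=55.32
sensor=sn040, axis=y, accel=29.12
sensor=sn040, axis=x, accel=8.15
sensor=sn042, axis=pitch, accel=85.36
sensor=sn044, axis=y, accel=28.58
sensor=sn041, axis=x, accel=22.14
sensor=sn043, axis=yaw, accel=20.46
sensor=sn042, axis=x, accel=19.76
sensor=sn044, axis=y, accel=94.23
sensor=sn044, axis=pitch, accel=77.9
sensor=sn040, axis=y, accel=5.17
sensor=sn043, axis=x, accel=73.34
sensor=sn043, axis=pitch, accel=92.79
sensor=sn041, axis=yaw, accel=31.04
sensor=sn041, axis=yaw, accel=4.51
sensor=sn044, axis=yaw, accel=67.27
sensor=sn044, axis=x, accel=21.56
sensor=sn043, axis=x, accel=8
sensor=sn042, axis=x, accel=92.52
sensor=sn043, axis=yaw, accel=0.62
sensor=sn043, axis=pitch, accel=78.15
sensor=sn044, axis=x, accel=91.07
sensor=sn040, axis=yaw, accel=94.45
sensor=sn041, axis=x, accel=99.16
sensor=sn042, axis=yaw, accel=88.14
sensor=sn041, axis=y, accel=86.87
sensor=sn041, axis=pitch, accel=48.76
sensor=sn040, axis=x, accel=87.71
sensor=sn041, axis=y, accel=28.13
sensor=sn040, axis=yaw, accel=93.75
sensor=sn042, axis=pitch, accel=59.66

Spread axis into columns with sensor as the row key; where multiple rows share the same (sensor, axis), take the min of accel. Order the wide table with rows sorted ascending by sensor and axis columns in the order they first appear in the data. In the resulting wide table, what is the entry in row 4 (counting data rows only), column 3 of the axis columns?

With rows sorted ascending by sensor, row 4 is sensor=sn043. axis columns in first-appearance order: pitch, y, yaw, x; column 3 is yaw.
Long rows with sensor=sn043, axis=yaw: min(20.46, 0.62) = 0.62.

0.62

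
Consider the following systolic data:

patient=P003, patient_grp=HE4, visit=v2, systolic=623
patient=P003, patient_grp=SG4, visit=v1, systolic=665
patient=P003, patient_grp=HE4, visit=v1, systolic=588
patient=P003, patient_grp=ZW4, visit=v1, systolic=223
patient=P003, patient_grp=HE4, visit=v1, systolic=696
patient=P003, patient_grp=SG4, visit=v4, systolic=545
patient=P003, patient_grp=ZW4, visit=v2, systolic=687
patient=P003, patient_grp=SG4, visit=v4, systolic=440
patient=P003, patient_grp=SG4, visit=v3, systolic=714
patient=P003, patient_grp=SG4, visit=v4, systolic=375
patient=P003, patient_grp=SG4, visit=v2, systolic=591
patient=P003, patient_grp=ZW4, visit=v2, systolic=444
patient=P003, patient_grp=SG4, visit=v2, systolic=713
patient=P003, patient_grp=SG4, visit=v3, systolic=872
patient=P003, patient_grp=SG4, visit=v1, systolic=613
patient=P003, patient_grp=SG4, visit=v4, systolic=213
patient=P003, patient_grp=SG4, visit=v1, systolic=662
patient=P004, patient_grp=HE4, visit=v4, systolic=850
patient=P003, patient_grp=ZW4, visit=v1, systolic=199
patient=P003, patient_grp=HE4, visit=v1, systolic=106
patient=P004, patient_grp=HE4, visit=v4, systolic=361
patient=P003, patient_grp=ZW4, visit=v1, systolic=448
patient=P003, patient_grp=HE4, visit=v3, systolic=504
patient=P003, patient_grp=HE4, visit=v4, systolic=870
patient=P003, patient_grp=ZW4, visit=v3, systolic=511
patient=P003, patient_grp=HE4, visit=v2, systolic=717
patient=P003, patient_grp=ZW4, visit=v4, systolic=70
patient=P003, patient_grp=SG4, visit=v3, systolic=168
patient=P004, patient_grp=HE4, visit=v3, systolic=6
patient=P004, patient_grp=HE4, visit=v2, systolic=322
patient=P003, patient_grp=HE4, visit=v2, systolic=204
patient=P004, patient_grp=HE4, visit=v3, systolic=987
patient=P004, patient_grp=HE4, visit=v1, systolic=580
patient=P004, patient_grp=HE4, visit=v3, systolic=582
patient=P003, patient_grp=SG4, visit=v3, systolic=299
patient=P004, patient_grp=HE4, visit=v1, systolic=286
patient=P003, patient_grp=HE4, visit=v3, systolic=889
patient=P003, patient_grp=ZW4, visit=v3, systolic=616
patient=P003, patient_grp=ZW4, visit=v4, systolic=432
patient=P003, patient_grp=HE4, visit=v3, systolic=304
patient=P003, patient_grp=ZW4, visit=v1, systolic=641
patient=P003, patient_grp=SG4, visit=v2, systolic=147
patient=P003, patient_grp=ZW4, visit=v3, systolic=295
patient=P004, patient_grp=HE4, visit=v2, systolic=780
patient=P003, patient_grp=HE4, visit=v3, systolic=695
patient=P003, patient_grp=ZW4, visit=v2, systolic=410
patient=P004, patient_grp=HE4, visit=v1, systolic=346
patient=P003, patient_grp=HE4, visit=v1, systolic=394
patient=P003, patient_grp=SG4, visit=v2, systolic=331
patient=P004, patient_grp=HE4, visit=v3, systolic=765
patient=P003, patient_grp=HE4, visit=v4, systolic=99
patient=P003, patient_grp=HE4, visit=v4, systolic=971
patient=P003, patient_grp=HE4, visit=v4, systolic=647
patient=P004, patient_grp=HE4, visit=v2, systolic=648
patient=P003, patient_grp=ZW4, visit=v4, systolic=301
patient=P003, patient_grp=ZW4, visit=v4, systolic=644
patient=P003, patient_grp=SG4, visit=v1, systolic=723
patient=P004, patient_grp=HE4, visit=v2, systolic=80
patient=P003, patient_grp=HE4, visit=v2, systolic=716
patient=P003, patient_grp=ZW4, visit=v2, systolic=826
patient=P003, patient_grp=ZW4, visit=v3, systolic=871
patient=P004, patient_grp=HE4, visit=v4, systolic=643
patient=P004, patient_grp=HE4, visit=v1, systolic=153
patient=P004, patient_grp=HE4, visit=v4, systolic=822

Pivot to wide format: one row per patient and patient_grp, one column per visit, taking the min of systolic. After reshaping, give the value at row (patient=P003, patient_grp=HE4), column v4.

99

Rows with patient=P003, patient_grp=HE4 and visit=v4: systolic values are 870, 99, 971, 647.
min(870, 99, 971, 647) = 99.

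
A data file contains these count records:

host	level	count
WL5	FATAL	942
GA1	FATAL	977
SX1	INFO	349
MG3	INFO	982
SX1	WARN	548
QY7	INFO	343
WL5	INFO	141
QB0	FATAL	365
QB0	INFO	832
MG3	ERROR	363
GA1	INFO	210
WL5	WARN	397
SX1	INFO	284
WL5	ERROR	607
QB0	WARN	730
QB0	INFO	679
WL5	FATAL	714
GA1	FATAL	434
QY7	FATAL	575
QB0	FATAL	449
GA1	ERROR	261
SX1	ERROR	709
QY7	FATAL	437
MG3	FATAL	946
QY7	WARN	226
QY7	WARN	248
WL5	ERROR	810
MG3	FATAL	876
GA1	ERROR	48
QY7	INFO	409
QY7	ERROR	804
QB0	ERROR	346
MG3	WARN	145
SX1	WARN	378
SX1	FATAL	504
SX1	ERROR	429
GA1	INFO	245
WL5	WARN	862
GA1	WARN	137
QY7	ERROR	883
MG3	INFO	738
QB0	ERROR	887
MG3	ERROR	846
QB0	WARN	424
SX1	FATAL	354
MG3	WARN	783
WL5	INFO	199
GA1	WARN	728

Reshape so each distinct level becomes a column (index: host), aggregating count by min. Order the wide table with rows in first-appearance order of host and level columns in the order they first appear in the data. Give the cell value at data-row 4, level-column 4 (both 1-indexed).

With rows in first-appearance order of host, row 4 is host=MG3. level columns in first-appearance order: FATAL, INFO, WARN, ERROR; column 4 is ERROR.
Long rows with host=MG3, level=ERROR: min(363, 846) = 363.

363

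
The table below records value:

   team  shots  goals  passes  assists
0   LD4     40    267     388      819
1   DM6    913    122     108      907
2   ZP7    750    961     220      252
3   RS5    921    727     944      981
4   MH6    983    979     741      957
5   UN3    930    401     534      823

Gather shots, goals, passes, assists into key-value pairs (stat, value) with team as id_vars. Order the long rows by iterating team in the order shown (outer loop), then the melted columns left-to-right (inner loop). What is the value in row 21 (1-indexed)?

930

24 rows total (6 × 4). Row 21: index ⌊(21-1)/4⌋ = 5 into team → UN3; (21-1) mod 4 = 0 into the melted columns → shots.
So row 21 is (UN3, shots, 930); value = 930.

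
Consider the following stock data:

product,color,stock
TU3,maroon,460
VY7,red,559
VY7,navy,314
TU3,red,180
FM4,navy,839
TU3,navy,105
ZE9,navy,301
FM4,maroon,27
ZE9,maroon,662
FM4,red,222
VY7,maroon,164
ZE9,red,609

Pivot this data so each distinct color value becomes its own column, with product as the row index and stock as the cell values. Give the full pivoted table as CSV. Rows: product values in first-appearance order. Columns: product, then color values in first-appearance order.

product,maroon,red,navy
TU3,460,180,105
VY7,164,559,314
FM4,27,222,839
ZE9,662,609,301

Columns: product plus the 3 distinct color values (maroon, red, navy).
For example, row TU3 column maroon takes stock=460 from the long row (TU3, maroon).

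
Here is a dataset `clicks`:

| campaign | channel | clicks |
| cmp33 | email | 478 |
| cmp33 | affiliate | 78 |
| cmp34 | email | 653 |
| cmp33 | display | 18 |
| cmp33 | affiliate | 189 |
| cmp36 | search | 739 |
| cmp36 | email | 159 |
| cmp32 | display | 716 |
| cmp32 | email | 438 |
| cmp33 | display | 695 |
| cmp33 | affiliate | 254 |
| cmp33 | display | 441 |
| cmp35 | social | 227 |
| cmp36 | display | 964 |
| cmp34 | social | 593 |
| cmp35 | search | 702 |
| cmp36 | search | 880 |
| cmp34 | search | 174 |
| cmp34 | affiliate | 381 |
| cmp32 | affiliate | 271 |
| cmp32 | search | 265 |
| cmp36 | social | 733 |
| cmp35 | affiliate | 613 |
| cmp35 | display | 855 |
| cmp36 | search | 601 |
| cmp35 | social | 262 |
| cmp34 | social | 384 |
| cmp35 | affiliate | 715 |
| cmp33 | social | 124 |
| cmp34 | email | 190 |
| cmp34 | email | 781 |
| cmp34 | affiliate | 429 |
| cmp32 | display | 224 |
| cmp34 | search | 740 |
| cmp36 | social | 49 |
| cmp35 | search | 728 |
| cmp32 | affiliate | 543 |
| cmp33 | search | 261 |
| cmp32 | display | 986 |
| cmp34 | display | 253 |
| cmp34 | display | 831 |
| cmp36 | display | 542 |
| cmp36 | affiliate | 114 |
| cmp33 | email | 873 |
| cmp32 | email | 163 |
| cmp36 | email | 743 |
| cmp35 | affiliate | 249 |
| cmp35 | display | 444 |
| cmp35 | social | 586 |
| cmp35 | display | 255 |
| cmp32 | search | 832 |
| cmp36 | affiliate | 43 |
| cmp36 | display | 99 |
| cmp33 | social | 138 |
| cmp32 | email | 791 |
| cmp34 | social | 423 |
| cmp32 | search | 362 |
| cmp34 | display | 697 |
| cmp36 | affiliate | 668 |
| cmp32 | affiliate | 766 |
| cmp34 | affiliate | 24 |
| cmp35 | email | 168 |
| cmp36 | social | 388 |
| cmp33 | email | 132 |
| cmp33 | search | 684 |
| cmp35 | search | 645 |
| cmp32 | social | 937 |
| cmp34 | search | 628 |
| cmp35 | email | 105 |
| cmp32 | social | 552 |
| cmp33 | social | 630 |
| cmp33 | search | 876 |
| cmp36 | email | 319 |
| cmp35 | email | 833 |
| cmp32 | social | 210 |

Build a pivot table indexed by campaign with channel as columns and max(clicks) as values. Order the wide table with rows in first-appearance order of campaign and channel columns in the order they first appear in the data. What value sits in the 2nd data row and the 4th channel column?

740

With rows in first-appearance order of campaign, row 2 is campaign=cmp34. channel columns in first-appearance order: email, affiliate, display, search, social; column 4 is search.
Long rows with campaign=cmp34, channel=search: max(174, 740, 628) = 740.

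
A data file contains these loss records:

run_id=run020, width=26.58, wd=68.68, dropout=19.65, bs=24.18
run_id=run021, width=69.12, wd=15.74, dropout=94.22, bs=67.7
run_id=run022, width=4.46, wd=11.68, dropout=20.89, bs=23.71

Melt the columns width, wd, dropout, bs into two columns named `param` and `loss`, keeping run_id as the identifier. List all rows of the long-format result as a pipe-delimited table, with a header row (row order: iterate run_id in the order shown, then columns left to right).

| run_id | param | loss |
| run020 | width | 26.58 |
| run020 | wd | 68.68 |
| run020 | dropout | 19.65 |
| run020 | bs | 24.18 |
| run021 | width | 69.12 |
| run021 | wd | 15.74 |
| run021 | dropout | 94.22 |
| run021 | bs | 67.7 |
| run022 | width | 4.46 |
| run022 | wd | 11.68 |
| run022 | dropout | 20.89 |
| run022 | bs | 23.71 |

Each (run_id, column) pair becomes one row: 3 × 4 = 12 rows.
For example, (run020, width) → loss=26.58.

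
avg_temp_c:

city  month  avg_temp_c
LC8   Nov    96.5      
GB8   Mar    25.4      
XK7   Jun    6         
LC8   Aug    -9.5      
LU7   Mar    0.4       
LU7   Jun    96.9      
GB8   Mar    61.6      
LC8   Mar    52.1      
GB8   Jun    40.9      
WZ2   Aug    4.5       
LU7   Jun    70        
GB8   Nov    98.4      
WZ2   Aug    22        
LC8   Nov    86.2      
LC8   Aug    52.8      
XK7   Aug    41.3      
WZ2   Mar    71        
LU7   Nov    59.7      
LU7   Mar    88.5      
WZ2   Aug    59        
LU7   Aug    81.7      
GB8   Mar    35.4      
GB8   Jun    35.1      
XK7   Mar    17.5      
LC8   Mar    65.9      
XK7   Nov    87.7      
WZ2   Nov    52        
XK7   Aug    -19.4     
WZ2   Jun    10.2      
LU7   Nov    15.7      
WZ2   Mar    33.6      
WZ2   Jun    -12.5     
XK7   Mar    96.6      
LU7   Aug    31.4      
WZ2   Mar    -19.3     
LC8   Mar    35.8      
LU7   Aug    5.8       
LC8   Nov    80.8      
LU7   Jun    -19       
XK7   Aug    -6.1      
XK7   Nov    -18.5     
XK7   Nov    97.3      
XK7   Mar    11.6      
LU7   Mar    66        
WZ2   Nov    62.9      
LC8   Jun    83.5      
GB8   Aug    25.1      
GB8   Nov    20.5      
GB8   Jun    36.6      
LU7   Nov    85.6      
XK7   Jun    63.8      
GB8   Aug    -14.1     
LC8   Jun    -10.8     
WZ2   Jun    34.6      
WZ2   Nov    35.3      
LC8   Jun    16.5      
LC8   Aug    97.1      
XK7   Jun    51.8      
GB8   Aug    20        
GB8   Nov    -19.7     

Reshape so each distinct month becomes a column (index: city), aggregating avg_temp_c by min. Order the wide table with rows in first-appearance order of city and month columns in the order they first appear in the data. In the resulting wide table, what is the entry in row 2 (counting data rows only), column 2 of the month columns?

With rows in first-appearance order of city, row 2 is city=GB8. month columns in first-appearance order: Nov, Mar, Jun, Aug; column 2 is Mar.
Long rows with city=GB8, month=Mar: min(25.4, 61.6, 35.4) = 25.4.

25.4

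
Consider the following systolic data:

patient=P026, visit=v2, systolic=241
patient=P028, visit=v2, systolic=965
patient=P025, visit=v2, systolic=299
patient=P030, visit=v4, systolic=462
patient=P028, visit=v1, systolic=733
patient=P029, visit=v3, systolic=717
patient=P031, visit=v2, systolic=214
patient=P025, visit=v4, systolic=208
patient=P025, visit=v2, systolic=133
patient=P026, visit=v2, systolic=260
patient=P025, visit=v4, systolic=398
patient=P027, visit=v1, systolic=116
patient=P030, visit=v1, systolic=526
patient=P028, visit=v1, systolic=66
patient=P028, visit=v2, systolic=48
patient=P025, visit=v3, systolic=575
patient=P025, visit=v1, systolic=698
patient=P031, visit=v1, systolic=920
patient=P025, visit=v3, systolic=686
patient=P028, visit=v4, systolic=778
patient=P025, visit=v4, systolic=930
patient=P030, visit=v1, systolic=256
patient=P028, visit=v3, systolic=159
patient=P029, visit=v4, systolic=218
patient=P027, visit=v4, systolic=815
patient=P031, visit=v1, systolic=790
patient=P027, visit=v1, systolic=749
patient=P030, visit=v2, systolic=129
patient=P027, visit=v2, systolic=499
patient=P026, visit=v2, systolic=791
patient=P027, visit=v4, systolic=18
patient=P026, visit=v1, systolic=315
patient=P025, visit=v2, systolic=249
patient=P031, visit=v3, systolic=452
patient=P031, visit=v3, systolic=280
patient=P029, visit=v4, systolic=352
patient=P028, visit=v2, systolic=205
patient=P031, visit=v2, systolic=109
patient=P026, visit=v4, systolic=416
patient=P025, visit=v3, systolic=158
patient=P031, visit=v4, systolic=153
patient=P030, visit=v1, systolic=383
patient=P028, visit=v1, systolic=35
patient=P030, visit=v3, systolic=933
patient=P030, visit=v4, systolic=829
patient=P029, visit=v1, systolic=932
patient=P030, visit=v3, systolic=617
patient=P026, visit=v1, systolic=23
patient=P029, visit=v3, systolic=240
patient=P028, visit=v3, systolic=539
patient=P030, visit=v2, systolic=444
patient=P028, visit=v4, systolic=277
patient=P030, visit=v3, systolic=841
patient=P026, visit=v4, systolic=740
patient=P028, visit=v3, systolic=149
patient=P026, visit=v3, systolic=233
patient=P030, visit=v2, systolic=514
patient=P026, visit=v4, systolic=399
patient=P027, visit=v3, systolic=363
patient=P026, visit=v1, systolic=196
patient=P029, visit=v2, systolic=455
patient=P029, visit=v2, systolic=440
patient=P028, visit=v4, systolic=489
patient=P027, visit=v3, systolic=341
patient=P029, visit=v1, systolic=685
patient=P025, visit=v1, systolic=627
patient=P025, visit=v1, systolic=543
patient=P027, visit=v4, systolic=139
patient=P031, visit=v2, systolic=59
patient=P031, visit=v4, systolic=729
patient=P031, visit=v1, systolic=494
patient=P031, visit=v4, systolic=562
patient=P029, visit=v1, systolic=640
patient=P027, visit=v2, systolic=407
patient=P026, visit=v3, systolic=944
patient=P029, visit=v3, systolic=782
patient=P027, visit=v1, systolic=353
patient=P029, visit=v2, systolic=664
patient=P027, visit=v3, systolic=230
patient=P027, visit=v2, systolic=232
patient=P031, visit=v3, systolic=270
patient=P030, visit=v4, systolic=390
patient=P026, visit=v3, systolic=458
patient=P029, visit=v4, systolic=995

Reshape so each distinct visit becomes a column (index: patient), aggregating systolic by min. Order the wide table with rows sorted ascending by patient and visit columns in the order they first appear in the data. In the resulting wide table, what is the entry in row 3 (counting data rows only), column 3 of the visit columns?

116

With rows sorted ascending by patient, row 3 is patient=P027. visit columns in first-appearance order: v2, v4, v1, v3; column 3 is v1.
Long rows with patient=P027, visit=v1: min(116, 749, 353) = 116.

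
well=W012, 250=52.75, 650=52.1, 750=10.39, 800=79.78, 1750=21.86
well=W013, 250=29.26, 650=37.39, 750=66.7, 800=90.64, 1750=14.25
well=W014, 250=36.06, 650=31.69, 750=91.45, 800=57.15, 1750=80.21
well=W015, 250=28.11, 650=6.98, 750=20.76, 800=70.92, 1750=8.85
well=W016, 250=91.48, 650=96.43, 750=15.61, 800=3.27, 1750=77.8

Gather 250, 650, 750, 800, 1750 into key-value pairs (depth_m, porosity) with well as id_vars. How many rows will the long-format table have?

25

5 well values × 5 melted columns = 25 rows.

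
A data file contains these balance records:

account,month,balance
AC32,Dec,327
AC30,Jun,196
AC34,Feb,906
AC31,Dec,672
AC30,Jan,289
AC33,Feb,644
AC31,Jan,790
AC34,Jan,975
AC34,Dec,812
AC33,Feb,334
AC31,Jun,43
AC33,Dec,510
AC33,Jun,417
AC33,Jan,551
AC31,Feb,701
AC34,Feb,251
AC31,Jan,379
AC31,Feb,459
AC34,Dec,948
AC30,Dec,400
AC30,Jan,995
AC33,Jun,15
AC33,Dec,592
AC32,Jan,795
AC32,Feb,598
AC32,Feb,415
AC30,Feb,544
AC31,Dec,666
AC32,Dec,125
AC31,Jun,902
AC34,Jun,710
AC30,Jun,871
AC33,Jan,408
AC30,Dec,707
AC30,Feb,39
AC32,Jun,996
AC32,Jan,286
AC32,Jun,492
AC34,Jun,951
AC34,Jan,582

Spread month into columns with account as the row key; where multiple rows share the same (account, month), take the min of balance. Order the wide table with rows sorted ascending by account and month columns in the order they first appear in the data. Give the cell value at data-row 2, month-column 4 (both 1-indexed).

With rows sorted ascending by account, row 2 is account=AC31. month columns in first-appearance order: Dec, Jun, Feb, Jan; column 4 is Jan.
Long rows with account=AC31, month=Jan: min(790, 379) = 379.

379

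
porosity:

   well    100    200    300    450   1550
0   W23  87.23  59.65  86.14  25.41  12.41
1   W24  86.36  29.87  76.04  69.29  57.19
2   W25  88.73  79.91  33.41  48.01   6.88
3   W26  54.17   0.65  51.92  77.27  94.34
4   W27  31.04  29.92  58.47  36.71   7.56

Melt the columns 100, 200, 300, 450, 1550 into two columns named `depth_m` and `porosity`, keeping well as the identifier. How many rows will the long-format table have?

25

5 well values × 5 melted columns = 25 rows.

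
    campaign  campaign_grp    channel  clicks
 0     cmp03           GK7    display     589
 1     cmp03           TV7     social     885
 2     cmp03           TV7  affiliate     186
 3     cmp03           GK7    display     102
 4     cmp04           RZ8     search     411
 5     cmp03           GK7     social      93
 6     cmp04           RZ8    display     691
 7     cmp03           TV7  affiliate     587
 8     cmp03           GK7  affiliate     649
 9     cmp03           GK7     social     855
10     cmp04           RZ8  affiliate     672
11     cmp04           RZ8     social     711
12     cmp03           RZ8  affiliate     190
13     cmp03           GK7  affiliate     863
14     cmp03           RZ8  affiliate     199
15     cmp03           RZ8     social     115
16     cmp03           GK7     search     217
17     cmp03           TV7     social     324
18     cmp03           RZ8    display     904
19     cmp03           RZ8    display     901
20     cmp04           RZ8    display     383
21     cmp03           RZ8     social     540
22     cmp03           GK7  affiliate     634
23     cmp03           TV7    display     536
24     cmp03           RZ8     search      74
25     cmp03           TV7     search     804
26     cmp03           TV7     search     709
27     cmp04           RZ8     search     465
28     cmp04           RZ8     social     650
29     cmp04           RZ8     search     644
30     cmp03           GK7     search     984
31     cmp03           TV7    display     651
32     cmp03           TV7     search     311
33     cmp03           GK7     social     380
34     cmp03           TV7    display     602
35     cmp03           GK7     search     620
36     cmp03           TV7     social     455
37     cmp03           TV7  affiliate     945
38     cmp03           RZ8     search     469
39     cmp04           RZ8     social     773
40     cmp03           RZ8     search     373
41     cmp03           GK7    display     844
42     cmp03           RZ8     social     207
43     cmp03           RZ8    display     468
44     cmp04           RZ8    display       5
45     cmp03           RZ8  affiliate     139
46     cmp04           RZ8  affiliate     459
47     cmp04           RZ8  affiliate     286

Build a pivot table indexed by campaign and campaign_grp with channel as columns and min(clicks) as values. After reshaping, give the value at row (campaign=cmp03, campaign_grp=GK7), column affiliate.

Rows with campaign=cmp03, campaign_grp=GK7 and channel=affiliate: clicks values are 649, 863, 634.
min(649, 863, 634) = 634.

634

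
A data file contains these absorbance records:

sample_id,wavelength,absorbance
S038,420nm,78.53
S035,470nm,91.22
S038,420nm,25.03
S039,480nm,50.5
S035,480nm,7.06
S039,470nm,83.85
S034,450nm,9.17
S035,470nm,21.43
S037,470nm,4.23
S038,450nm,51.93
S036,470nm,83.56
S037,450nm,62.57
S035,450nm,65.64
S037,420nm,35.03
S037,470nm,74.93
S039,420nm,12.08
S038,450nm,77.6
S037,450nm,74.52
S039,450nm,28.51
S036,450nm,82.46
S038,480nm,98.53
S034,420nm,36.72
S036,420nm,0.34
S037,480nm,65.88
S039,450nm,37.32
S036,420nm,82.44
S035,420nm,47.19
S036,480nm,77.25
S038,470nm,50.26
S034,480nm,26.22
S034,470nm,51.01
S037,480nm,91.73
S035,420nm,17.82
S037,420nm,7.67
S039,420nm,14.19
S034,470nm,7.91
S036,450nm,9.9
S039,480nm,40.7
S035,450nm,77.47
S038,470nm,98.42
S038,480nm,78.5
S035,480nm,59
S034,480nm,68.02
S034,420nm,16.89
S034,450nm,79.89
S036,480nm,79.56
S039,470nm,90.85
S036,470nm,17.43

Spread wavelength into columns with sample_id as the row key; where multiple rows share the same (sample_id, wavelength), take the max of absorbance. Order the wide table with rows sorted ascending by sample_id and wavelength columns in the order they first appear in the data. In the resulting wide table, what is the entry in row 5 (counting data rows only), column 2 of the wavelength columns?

With rows sorted ascending by sample_id, row 5 is sample_id=S038. wavelength columns in first-appearance order: 420nm, 470nm, 480nm, 450nm; column 2 is 470nm.
Long rows with sample_id=S038, wavelength=470nm: max(50.26, 98.42) = 98.42.

98.42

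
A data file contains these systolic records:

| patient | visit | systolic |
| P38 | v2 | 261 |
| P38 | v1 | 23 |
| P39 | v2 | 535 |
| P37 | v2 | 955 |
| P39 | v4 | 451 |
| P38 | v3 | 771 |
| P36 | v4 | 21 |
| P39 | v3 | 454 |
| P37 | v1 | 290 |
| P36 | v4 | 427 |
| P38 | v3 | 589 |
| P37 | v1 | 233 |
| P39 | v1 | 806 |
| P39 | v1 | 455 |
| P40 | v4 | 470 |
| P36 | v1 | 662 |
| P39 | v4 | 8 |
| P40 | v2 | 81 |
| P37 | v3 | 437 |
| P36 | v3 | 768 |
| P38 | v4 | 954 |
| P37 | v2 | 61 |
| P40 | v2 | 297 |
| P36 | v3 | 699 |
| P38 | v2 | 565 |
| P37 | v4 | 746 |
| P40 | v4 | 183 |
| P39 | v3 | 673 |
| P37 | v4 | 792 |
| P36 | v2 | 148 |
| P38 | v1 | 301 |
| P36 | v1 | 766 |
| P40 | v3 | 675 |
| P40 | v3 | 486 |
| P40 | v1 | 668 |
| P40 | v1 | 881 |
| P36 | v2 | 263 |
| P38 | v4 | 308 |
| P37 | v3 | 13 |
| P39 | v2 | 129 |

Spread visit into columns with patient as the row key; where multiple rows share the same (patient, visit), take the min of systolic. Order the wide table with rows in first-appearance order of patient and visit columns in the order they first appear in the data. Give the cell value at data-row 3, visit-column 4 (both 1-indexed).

With rows in first-appearance order of patient, row 3 is patient=P37. visit columns in first-appearance order: v2, v1, v4, v3; column 4 is v3.
Long rows with patient=P37, visit=v3: min(437, 13) = 13.

13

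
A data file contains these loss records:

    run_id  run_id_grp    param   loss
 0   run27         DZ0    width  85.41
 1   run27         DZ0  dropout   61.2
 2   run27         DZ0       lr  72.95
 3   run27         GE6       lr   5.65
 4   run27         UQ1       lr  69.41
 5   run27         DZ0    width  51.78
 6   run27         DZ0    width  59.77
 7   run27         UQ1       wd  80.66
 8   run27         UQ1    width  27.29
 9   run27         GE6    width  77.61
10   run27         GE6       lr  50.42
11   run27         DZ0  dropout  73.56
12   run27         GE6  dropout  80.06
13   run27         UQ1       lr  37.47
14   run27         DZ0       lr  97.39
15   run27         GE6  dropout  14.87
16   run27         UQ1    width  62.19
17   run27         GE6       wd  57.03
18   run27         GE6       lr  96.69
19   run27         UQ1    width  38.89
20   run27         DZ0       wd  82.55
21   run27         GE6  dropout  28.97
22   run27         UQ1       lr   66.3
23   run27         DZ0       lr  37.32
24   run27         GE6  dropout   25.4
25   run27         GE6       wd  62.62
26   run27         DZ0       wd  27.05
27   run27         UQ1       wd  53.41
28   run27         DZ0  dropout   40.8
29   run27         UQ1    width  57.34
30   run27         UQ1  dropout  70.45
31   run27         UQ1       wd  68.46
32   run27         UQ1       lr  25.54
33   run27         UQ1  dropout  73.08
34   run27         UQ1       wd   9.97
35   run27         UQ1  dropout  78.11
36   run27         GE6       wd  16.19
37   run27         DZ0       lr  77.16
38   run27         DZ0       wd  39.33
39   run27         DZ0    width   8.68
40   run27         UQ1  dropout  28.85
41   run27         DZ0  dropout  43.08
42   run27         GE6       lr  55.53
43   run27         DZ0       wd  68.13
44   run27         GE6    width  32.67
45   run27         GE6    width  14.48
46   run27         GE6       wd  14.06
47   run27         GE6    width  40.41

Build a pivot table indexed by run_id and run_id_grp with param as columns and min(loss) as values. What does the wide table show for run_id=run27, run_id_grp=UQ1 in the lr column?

Rows with run_id=run27, run_id_grp=UQ1 and param=lr: loss values are 69.41, 37.47, 66.3, 25.54.
min(69.41, 37.47, 66.3, 25.54) = 25.54.

25.54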